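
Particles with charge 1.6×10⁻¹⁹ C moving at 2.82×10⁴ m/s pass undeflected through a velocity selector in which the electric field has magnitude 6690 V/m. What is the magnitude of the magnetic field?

Balance of forces in the selector: qE = qvB ⇒ B = E/v.
B = 6690/2.82×10⁴ = 0.237 T.

B = 0.237 T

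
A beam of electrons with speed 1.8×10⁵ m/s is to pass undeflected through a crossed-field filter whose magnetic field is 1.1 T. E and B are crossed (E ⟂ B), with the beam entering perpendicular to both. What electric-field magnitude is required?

For straight-line motion qE = qvB, so E = vB.
E = 1.8×10⁵ × 1.1 = 2.0×10⁵ V/m.

E = 2.0×10⁵ V/m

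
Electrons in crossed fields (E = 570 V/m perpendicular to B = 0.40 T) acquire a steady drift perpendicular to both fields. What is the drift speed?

The E×B drift speed is v_d = E/B.
v_d = 570/0.40 = 1400 m/s.

v_d ≈ 1400 m/s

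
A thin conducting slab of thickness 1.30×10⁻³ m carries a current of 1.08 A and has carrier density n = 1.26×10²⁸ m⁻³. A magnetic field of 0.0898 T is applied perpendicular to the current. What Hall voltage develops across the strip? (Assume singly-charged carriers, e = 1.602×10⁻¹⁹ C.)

V_H ≈ 3.70×10⁻⁸ V

V_H = IB/(n e t).
V_H = (1.08)(0.0898)/((1.26×10²⁸)(1.602×10⁻¹⁹)(1.30×10⁻³)) ≈ 3.70×10⁻⁸ V.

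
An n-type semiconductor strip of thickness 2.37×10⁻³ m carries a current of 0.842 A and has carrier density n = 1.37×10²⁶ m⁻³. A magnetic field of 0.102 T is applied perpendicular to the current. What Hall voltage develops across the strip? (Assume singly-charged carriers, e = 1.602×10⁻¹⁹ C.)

V_H = IB/(n e t).
V_H = (0.842)(0.102)/((1.37×10²⁶)(1.602×10⁻¹⁹)(2.37×10⁻³)) ≈ 1.65×10⁻⁶ V.

V_H ≈ 1.65×10⁻⁶ V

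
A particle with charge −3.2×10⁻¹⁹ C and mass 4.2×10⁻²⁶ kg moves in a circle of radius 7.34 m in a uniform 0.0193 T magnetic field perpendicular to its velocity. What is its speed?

v ≈ 1.08×10⁶ m/s

From |q|vB = mv²/r, v = |q|Br/m.
v = (3.2×10⁻¹⁹)(0.0193)(7.34)/4.2×10⁻²⁶ ≈ 1.08×10⁶ m/s.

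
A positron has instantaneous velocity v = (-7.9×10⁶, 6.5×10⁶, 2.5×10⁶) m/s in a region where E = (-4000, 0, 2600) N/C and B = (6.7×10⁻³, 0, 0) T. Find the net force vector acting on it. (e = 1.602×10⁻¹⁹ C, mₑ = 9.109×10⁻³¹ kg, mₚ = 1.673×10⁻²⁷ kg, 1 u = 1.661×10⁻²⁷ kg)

v×B = (0, 1.68×10⁴, -4.36×10⁴) N/C.
E + v×B = (-4000, 1.68×10⁴, -4.10×10⁴) N/C.
F = q(E + v×B) = (1.602×10⁻¹⁹ C)·(-4000, 1.68×10⁴, -4.10×10⁴) = (-6.41×10⁻¹⁶, 2.68×10⁻¹⁵, -6.56×10⁻¹⁵) N.

F ≈ (-6.41×10⁻¹⁶, 2.68×10⁻¹⁵, -6.56×10⁻¹⁵) N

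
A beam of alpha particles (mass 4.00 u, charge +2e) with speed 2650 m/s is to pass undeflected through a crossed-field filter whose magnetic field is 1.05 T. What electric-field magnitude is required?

E = 2780 V/m

For straight-line motion qE = qvB, so E = vB.
E = 2650 × 1.05 = 2780 V/m.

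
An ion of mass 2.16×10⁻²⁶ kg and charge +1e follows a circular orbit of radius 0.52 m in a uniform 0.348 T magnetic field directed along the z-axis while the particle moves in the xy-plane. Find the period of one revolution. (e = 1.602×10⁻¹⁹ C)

The cyclotron period depends only on m, q, B: T = 2πm/(|q|B).
T = 2π(2.16×10⁻²⁶)/((1.602×10⁻¹⁹)(0.348)) ≈ 2.43×10⁻⁶ s.

T ≈ 2.43×10⁻⁶ s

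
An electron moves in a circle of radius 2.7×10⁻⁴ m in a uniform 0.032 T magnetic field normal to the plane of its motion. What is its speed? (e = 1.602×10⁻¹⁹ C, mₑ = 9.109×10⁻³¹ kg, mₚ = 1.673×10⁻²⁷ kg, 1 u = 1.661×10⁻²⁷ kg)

From |q|vB = mv²/r, v = |q|Br/m.
v = (1.602×10⁻¹⁹)(0.032)(2.7×10⁻⁴)/9.109×10⁻³¹ ≈ 1.5×10⁶ m/s.

v ≈ 1.5×10⁶ m/s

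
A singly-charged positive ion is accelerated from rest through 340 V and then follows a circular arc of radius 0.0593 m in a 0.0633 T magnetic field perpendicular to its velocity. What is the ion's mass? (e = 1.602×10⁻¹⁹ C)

m ≈ 3.32×10⁻²⁷ kg

Combine |q|V = ½mv² and r = mv/(|q|B): eliminate v to get m = qB²r²/(2V).
m = (1.602×10⁻¹⁹)(0.0633)²(0.0593)²/(2·340) ≈ 3.32×10⁻²⁷ kg.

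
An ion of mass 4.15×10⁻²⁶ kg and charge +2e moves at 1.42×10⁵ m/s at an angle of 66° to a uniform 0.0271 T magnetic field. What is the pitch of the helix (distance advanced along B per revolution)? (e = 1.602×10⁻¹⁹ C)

v∥ = v cosθ = 1.42×10⁵·cos66° ≈ 5.776×10⁴ m/s.
T = 2πm/(|q|B) = 2π(4.15×10⁻²⁶)/((3.204×10⁻¹⁹)(0.0271)) ≈ 3.003×10⁻⁵ s.
pitch = v∥ T = (5.776×10⁴)(3.003×10⁻⁵) ≈ 1.73 m.

p ≈ 1.73 m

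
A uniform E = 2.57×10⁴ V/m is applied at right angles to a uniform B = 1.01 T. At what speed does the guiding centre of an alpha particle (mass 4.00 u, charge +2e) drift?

The E×B drift speed is v_d = E/B.
v_d = 2.57×10⁴/1.01 = 2.54×10⁴ m/s.

v_d ≈ 2.54×10⁴ m/s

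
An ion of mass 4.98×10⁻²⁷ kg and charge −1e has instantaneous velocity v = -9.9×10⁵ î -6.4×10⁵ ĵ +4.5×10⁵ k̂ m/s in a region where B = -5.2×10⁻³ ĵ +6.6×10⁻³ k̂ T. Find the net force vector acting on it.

F ≈ (3.02×10⁻¹⁶, -1.05×10⁻¹⁵, -8.25×10⁻¹⁶) N

v×B = (-1880, 6530, 5150) N/C.
F = q v×B = (−1.602×10⁻¹⁹ C)·(-1880, 6530, 5150) = (3.02×10⁻¹⁶, -1.05×10⁻¹⁵, -8.25×10⁻¹⁶) N.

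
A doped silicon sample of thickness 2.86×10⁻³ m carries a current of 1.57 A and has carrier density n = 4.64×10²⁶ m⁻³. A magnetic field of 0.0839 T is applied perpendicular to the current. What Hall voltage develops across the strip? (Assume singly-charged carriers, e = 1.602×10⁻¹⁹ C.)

V_H = IB/(n e t).
V_H = (1.57)(0.0839)/((4.64×10²⁶)(1.602×10⁻¹⁹)(2.86×10⁻³)) ≈ 6.20×10⁻⁷ V.

V_H ≈ 6.20×10⁻⁷ V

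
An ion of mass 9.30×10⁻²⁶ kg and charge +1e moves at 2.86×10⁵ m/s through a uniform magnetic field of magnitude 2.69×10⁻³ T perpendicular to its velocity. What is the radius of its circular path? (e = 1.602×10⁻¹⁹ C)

The magnetic force provides the centripetal force: |q|vB = mv²/r.
r = mv/(|q|B) = (9.30×10⁻²⁶)(2.86×10⁵)/((1.602×10⁻¹⁹)(2.69×10⁻³)) ≈ 61.7 m.

r ≈ 61.7 m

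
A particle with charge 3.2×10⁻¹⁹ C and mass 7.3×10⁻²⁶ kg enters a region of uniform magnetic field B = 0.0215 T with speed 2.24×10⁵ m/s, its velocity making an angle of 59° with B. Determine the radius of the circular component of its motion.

r ≈ 2.04 m

v⊥ = v sinθ = 2.24×10⁵·sin59° ≈ 1.920×10⁵ m/s.
r = m v⊥/(|q|B) = (7.3×10⁻²⁶)(1.920×10⁵)/((3.2×10⁻¹⁹)(0.0215)) ≈ 2.04 m.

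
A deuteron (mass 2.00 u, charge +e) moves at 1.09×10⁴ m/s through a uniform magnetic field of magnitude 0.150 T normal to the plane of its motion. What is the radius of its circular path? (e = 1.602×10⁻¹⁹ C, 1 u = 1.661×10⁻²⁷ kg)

The magnetic force provides the centripetal force: |q|vB = mv²/r.
r = mv/(|q|B) = (3.322×10⁻²⁷)(1.09×10⁴)/((1.602×10⁻¹⁹)(0.150)) ≈ 1.51×10⁻³ m.

r ≈ 1.51×10⁻³ m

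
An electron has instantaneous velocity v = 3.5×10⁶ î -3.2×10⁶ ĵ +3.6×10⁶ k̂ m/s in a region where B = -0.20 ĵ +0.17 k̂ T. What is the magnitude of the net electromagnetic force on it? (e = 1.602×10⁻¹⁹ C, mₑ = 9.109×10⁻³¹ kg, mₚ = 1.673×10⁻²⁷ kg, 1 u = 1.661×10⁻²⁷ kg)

v×B = (1.76×10⁵, -5.95×10⁵, -7.00×10⁵) N/C.
F = q v×B = (−1.602×10⁻¹⁹ C)·(1.76×10⁵, -5.95×10⁵, -7.00×10⁵) = (-2.82×10⁻¹⁴, 9.53×10⁻¹⁴, 1.12×10⁻¹³) N.
|F| = 1.50×10⁻¹³ N.

|F| ≈ 1.50×10⁻¹³ N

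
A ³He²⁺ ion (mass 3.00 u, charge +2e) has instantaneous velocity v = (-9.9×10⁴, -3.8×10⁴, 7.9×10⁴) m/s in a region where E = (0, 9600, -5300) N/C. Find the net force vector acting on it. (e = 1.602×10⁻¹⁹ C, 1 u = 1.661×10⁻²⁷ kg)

Only an electric field acts, so F = qE = (3.204×10⁻¹⁹ C)·(0, 9600, -5300) = (0, 3.08×10⁻¹⁵, -1.70×10⁻¹⁵) N.

F ≈ (0, 3.08×10⁻¹⁵, -1.70×10⁻¹⁵) N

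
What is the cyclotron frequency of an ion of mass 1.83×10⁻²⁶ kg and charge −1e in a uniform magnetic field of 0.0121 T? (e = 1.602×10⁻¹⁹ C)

f ≈ 1.69×10⁴ Hz

f = |q|B/(2πm).
f = (1.602×10⁻¹⁹)(0.0121)/(2π·1.83×10⁻²⁶) ≈ 1.69×10⁴ Hz.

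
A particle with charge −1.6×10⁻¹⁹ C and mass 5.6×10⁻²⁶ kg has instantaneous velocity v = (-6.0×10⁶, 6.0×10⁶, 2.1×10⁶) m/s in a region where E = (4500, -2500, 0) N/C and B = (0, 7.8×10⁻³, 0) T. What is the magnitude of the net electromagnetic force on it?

v×B = (-1.64×10⁴, 0, -4.68×10⁴) N/C.
E + v×B = (-1.19×10⁴, -2500, -4.68×10⁴) N/C.
F = q(E + v×B) = (−1.6×10⁻¹⁹ C)·(-1.19×10⁴, -2500, -4.68×10⁴) = (1.90×10⁻¹⁵, 4.00×10⁻¹⁶, 7.49×10⁻¹⁵) N.
|F| = 7.74×10⁻¹⁵ N.

|F| ≈ 7.74×10⁻¹⁵ N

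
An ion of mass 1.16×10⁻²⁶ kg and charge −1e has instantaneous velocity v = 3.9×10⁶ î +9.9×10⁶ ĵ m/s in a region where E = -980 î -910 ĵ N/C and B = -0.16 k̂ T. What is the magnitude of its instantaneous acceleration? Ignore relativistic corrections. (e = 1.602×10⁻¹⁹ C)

v×B = (-1.58×10⁶, 6.24×10⁵, 0) N/C.
E + v×B = (-1.58×10⁶, 6.23×10⁵, 0) N/C.
F = q(E + v×B) = (−1.602×10⁻¹⁹ C)·(-1.58×10⁶, 6.23×10⁵, 0) = (2.54×10⁻¹³, -9.98×10⁻¹⁴, 0) N.
|a| = |F|/m = 2.728×10⁻¹³/1.16×10⁻²⁶ ≈ 2.35×10¹³ m/s².

|a| ≈ 2.35×10¹³ m/s²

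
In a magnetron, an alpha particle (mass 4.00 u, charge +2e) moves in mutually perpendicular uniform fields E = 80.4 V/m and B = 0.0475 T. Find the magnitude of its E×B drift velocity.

The E×B drift speed is v_d = E/B.
v_d = 80.4/0.0475 = 1690 m/s.

v_d ≈ 1690 m/s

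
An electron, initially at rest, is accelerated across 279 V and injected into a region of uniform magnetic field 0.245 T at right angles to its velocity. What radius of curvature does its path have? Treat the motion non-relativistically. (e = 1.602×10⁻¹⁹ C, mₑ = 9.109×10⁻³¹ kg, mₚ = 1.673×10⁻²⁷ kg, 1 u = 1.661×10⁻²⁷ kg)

r ≈ 2.30×10⁻⁴ m

Acceleration: |q|V = ½mv² ⇒ v = √(2|q|V/m) = √(2·1.602×10⁻¹⁹·279/9.109×10⁻³¹) ≈ 9.906×10⁶ m/s.
In the field: r = mv/(|q|B) = (9.109×10⁻³¹)(9.906×10⁶)/((1.602×10⁻¹⁹)(0.245)) ≈ 2.30×10⁻⁴ m.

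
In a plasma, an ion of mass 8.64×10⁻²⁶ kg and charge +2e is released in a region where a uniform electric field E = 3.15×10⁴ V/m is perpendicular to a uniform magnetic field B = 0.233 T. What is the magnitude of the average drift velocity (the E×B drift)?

The steady drift has the magnetic force balancing the electric force, so v_d = E/B.
v_d = 3.15×10⁴/0.233 = 1.35×10⁵ m/s.

v_d ≈ 1.35×10⁵ m/s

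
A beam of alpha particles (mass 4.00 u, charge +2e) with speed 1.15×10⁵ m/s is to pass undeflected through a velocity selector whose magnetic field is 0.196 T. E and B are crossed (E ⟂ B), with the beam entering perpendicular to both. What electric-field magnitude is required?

For straight-line motion qE = qvB, so E = vB.
E = 1.15×10⁵ × 0.196 = 2.25×10⁴ V/m.

E = 2.25×10⁴ V/m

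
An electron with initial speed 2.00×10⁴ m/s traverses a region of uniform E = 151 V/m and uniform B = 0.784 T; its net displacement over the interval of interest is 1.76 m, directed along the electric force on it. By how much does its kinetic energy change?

ΔKE ≈ 4.26×10⁻¹⁷ J

The magnetic force is always ⟂ v and does no work; only the electric force changes KE.
ΔKE = F_E · d = |q|E d = (1.602×10⁻¹⁹)(151)(1.76) ≈ 4.26×10⁻¹⁷ J.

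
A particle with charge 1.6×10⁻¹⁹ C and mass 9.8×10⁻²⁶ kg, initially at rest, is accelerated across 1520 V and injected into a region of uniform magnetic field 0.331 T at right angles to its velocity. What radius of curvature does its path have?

r ≈ 0.130 m

Acceleration: |q|V = ½mv² ⇒ v = √(2|q|V/m) = √(2·1.6×10⁻¹⁹·1520/9.8×10⁻²⁶) ≈ 7.045×10⁴ m/s.
In the field: r = mv/(|q|B) = (9.8×10⁻²⁶)(7.045×10⁴)/((1.6×10⁻¹⁹)(0.331)) ≈ 0.130 m.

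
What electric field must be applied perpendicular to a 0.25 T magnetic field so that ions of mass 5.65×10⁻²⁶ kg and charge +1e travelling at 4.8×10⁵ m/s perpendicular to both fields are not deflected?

E = 1.2×10⁵ V/m

For straight-line motion qE = qvB, so E = vB.
E = 4.8×10⁵ × 0.25 = 1.2×10⁵ V/m.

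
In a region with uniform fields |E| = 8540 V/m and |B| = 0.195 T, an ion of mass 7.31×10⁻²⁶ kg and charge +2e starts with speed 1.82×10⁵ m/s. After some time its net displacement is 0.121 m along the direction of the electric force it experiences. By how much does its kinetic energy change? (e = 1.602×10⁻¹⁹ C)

ΔKE ≈ 3.31×10⁻¹⁶ J

The magnetic force is always ⟂ v and does no work; only the electric force changes KE.
ΔKE = F_E · d = |q|E d = (3.204×10⁻¹⁹)(8540)(0.121) ≈ 3.31×10⁻¹⁶ J.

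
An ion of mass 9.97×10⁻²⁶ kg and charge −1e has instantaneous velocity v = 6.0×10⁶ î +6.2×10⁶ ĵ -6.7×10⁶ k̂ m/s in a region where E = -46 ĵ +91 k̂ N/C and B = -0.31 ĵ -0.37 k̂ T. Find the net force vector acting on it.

F ≈ (7.00×10⁻¹³, -3.56×10⁻¹³, 2.98×10⁻¹³) N

v×B = (-4.37×10⁶, 2.22×10⁶, -1.86×10⁶) N/C.
E + v×B = (-4.37×10⁶, 2.22×10⁶, -1.86×10⁶) N/C.
F = q(E + v×B) = (−1.602×10⁻¹⁹ C)·(-4.37×10⁶, 2.22×10⁶, -1.86×10⁶) = (7.00×10⁻¹³, -3.56×10⁻¹³, 2.98×10⁻¹³) N.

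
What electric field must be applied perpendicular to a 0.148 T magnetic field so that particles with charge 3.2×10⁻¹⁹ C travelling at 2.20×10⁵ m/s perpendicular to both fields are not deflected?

E = 3.26×10⁴ V/m

For straight-line motion qE = qvB, so E = vB.
E = 2.20×10⁵ × 0.148 = 3.26×10⁴ V/m.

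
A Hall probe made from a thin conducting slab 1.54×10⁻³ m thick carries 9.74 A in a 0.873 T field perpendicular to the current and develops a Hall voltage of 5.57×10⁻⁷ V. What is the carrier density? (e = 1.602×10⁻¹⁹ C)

n ≈ 6.19×10²⁸ m⁻³

From V_H = IB/(n e t), n = IB/(V_H e t).
n = (9.74)(0.873)/((5.57×10⁻⁷)(1.602×10⁻¹⁹)(1.54×10⁻³)) ≈ 6.19×10²⁸ m⁻³.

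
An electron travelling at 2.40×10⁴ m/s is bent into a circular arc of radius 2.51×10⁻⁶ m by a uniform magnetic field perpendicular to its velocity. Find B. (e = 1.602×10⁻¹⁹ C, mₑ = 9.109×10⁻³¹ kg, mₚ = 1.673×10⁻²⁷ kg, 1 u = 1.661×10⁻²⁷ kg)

From |q|vB = mv²/r, B = mv/(|q|r).
B = (9.109×10⁻³¹)(2.40×10⁴)/((1.602×10⁻¹⁹)(2.51×10⁻⁶)) ≈ 0.0544 T.

B ≈ 0.0544 T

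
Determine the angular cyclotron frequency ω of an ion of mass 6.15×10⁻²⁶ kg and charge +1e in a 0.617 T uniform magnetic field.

ω ≈ 1.61×10⁶ rad/s

ω = |q|B/m.
ω = (1.602×10⁻¹⁹)(0.617)/6.15×10⁻²⁶ ≈ 1.61×10⁶ rad/s.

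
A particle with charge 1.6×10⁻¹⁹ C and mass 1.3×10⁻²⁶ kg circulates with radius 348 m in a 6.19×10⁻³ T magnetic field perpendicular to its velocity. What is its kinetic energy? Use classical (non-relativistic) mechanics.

KE ≈ 4.57×10⁻¹² J

v = |q|Br/m, then KE = ½mv² = (qBr)²/(2m).
v = (1.6×10⁻¹⁹)(6.19×10⁻³)(348)/1.3×10⁻²⁶ ≈ 2.651×10⁷ m/s.
KE = ½(1.3×10⁻²⁶)(2.651×10⁷)² ≈ 4.57×10⁻¹² J.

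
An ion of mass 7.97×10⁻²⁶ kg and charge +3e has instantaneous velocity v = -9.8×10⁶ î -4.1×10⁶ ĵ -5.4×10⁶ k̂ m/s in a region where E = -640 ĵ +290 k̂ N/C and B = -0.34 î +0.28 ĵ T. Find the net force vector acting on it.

v×B = (1.51×10⁶, 1.84×10⁶, -4.14×10⁶) N/C.
E + v×B = (1.51×10⁶, 1.84×10⁶, -4.14×10⁶) N/C.
F = q(E + v×B) = (4.806×10⁻¹⁹ C)·(1.51×10⁶, 1.84×10⁶, -4.14×10⁶) = (7.27×10⁻¹³, 8.82×10⁻¹³, -1.99×10⁻¹²) N.

F ≈ (7.27×10⁻¹³, 8.82×10⁻¹³, -1.99×10⁻¹²) N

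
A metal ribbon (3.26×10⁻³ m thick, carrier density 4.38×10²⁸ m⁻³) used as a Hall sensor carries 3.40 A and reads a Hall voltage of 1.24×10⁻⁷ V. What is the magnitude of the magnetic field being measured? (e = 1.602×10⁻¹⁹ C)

From V_H = IB/(n e t), B = V_H n e t / I.
B = (1.24×10⁻⁷)(4.38×10²⁸)(1.602×10⁻¹⁹)(3.26×10⁻³)/3.40 ≈ 0.834 T.

B ≈ 0.834 T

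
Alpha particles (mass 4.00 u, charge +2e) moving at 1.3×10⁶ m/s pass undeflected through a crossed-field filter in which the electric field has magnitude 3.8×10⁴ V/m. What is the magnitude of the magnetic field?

B = 0.029 T

Balance of forces in the selector: qE = qvB ⇒ B = E/v.
B = 3.8×10⁴/1.3×10⁶ = 0.029 T.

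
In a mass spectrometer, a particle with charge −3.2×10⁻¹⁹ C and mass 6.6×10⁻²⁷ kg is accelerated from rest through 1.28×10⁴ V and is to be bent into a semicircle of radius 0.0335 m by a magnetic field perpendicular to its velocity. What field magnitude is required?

B ≈ 0.686 T

v = √(2|q|V/m) = √(2·3.2×10⁻¹⁹·1.28×10⁴/6.6×10⁻²⁷) ≈ 1.114×10⁶ m/s.
B = mv/(|q|r) = (6.6×10⁻²⁷)(1.114×10⁶)/((3.2×10⁻¹⁹)(0.0335)) ≈ 0.686 T.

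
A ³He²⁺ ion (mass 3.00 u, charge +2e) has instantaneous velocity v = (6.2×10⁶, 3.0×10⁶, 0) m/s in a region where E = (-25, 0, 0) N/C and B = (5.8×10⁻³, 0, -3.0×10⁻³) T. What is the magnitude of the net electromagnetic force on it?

v×B = (-9000, 1.86×10⁴, -1.74×10⁴) N/C.
E + v×B = (-9020, 1.86×10⁴, -1.74×10⁴) N/C.
F = q(E + v×B) = (3.204×10⁻¹⁹ C)·(-9020, 1.86×10⁴, -1.74×10⁴) = (-2.89×10⁻¹⁵, 5.96×10⁻¹⁵, -5.57×10⁻¹⁵) N.
|F| = 8.66×10⁻¹⁵ N.

|F| ≈ 8.66×10⁻¹⁵ N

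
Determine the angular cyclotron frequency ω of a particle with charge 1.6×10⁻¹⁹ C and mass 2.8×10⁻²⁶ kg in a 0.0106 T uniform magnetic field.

ω ≈ 6.06×10⁴ rad/s

ω = |q|B/m.
ω = (1.6×10⁻¹⁹)(0.0106)/2.8×10⁻²⁶ ≈ 6.06×10⁴ rad/s.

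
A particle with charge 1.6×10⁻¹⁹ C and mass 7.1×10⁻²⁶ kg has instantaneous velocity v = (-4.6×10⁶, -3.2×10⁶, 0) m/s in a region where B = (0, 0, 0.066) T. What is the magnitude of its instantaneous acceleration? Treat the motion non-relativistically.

v×B = (-2.11×10⁵, 3.04×10⁵, 0) N/C.
F = q v×B = (1.6×10⁻¹⁹ C)·(-2.11×10⁵, 3.04×10⁵, 0) = (-3.38×10⁻¹⁴, 4.86×10⁻¹⁴, 0) N.
|a| = |F|/m = 5.917×10⁻¹⁴/7.1×10⁻²⁶ ≈ 8.33×10¹¹ m/s².

|a| ≈ 8.33×10¹¹ m/s²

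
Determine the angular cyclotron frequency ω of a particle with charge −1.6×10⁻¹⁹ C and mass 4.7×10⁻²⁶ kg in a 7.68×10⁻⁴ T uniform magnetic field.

ω ≈ 2610 rad/s

ω = |q|B/m.
ω = (1.6×10⁻¹⁹)(7.68×10⁻⁴)/4.7×10⁻²⁶ ≈ 2610 rad/s.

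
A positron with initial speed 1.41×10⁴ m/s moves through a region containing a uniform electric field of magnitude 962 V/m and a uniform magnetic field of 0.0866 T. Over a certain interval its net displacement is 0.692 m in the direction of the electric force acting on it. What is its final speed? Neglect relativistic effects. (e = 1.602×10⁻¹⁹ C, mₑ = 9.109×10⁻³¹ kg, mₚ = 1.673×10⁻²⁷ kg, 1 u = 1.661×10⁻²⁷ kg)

v_f ≈ 1.53×10⁷ m/s

B does no work; ΔKE = |q|E d.
½mv_f² = ½mv₀² + |q|Ed = ½(9.109×10⁻³¹)(1.41×10⁴)² + (1.602×10⁻¹⁹)(962)(0.692) ≈ 9.055×10⁻²³ J + 1.066×10⁻¹⁶ J ≈ 1.066×10⁻¹⁶ J.
v_f = √(2·1.066×10⁻¹⁶/9.109×10⁻³¹) ≈ 1.53×10⁷ m/s.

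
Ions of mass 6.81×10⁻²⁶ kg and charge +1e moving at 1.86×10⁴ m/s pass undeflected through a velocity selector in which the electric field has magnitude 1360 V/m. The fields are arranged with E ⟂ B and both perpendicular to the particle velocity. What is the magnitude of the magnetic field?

Balance of forces in the selector: qE = qvB ⇒ B = E/v.
B = 1360/1.86×10⁴ = 0.0731 T.

B = 0.0731 T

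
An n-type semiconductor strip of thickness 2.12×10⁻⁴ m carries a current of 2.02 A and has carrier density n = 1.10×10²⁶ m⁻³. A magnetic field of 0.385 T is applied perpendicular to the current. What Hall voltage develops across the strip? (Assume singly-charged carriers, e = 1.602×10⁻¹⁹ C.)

V_H = IB/(n e t).
V_H = (2.02)(0.385)/((1.10×10²⁶)(1.602×10⁻¹⁹)(2.12×10⁻⁴)) ≈ 2.08×10⁻⁴ V.

V_H ≈ 2.08×10⁻⁴ V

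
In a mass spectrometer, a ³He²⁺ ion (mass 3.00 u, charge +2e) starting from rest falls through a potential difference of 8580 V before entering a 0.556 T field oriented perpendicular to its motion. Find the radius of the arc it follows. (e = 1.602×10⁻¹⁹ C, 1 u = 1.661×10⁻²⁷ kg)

r ≈ 0.0294 m

Acceleration: |q|V = ½mv² ⇒ v = √(2|q|V/m) = √(2·3.204×10⁻¹⁹·8580/4.983×10⁻²⁷) ≈ 1.050×10⁶ m/s.
In the field: r = mv/(|q|B) = (4.983×10⁻²⁷)(1.050×10⁶)/((3.204×10⁻¹⁹)(0.556)) ≈ 0.0294 m.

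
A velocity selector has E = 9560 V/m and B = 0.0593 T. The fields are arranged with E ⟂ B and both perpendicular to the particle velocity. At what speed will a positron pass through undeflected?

v = 1.61×10⁵ m/s

For undeflected motion the electric and magnetic forces balance: qE = qvB.
v = E/B = 9560/0.0593 = 1.61×10⁵ m/s.
The result is independent of the particle's charge and mass.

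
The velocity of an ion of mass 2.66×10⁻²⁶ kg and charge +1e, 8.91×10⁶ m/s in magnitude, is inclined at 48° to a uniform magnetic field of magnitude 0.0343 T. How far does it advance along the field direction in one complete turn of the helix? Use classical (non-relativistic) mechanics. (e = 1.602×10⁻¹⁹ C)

v∥ = v cosθ = 8.91×10⁶·cos48° ≈ 5.962×10⁶ m/s.
T = 2πm/(|q|B) = 2π(2.66×10⁻²⁶)/((1.602×10⁻¹⁹)(0.0343)) ≈ 3.042×10⁻⁵ s.
pitch = v∥ T = (5.962×10⁶)(3.042×10⁻⁵) ≈ 181 m.

p ≈ 181 m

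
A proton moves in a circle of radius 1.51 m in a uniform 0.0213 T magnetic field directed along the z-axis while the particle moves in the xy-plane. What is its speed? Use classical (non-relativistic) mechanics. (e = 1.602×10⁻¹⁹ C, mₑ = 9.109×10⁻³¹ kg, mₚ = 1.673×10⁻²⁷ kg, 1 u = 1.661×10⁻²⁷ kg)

v ≈ 3.08×10⁶ m/s

From |q|vB = mv²/r, v = |q|Br/m.
v = (1.602×10⁻¹⁹)(0.0213)(1.51)/1.673×10⁻²⁷ ≈ 3.08×10⁶ m/s.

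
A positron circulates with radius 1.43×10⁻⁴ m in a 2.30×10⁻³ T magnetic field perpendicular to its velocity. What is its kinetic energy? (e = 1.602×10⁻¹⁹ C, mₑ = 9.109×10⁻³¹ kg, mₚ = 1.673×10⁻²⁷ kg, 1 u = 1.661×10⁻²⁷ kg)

v = |q|Br/m, then KE = ½mv² = (qBr)²/(2m).
v = (1.602×10⁻¹⁹)(2.30×10⁻³)(1.43×10⁻⁴)/9.109×10⁻³¹ ≈ 5.784×10⁴ m/s.
KE = ½(9.109×10⁻³¹)(5.784×10⁴)² ≈ 1.52×10⁻²¹ J.

KE ≈ 1.52×10⁻²¹ J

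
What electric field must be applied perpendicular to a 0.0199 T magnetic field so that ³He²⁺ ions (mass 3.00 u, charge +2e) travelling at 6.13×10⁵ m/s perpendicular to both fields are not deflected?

For straight-line motion qE = qvB, so E = vB.
E = 6.13×10⁵ × 0.0199 = 1.22×10⁴ V/m.

E = 1.22×10⁴ V/m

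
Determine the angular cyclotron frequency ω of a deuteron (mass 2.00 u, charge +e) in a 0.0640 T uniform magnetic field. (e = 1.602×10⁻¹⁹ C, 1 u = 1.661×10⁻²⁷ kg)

ω = |q|B/m.
ω = (1.602×10⁻¹⁹)(0.0640)/3.322×10⁻²⁷ ≈ 3.09×10⁶ rad/s.

ω ≈ 3.09×10⁶ rad/s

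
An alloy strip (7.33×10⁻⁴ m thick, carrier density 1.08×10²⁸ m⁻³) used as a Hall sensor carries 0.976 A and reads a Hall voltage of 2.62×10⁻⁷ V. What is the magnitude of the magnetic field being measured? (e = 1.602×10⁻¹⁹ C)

B ≈ 0.340 T

From V_H = IB/(n e t), B = V_H n e t / I.
B = (2.62×10⁻⁷)(1.08×10²⁸)(1.602×10⁻¹⁹)(7.33×10⁻⁴)/0.976 ≈ 0.340 T.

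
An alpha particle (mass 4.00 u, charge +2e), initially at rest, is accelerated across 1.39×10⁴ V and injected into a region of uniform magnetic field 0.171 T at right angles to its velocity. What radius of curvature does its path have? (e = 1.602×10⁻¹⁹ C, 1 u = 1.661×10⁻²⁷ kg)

Acceleration: |q|V = ½mv² ⇒ v = √(2|q|V/m) = √(2·3.204×10⁻¹⁹·1.39×10⁴/6.644×10⁻²⁷) ≈ 1.158×10⁶ m/s.
In the field: r = mv/(|q|B) = (6.644×10⁻²⁷)(1.158×10⁶)/((3.204×10⁻¹⁹)(0.171)) ≈ 0.140 m.

r ≈ 0.140 m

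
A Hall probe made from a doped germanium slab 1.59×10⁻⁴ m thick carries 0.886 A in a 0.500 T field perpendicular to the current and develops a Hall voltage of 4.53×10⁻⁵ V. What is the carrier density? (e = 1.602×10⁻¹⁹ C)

From V_H = IB/(n e t), n = IB/(V_H e t).
n = (0.886)(0.500)/((4.53×10⁻⁵)(1.602×10⁻¹⁹)(1.59×10⁻⁴)) ≈ 3.84×10²⁶ m⁻³.

n ≈ 3.84×10²⁶ m⁻³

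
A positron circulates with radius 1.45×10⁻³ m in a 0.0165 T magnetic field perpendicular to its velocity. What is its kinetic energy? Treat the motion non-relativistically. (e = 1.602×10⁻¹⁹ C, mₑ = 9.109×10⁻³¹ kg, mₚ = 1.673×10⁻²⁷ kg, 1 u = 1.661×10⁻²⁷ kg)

KE ≈ 8.06×10⁻¹⁸ J

v = |q|Br/m, then KE = ½mv² = (qBr)²/(2m).
v = (1.602×10⁻¹⁹)(0.0165)(1.45×10⁻³)/9.109×10⁻³¹ ≈ 4.208×10⁶ m/s.
KE = ½(9.109×10⁻³¹)(4.208×10⁶)² ≈ 8.06×10⁻¹⁸ J.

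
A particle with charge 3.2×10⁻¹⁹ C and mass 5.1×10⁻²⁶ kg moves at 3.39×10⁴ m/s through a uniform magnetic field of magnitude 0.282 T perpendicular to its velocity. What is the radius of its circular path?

r ≈ 0.0192 m

The magnetic force provides the centripetal force: |q|vB = mv²/r.
r = mv/(|q|B) = (5.1×10⁻²⁶)(3.39×10⁴)/((3.2×10⁻¹⁹)(0.282)) ≈ 0.0192 m.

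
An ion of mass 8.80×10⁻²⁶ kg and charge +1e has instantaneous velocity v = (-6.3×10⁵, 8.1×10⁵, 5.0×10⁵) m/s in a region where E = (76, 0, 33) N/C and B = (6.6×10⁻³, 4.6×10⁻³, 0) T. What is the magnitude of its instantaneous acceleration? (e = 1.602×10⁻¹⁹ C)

v×B = (-2300, 3300, -8240) N/C.
E + v×B = (-2220, 3300, -8210) N/C.
F = q(E + v×B) = (1.602×10⁻¹⁹ C)·(-2220, 3300, -8210) = (-3.56×10⁻¹⁶, 5.29×10⁻¹⁶, -1.32×10⁻¹⁵) N.
|a| = |F|/m = 1.462×10⁻¹⁵/8.80×10⁻²⁶ ≈ 1.66×10¹⁰ m/s².

|a| ≈ 1.66×10¹⁰ m/s²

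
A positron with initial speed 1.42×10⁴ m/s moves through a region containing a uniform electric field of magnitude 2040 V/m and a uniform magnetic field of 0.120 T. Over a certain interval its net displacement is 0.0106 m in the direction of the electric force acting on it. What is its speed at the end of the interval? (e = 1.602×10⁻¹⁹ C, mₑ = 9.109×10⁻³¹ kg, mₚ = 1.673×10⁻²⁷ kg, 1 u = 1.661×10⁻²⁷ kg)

v_f ≈ 2.76×10⁶ m/s

B does no work; ΔKE = |q|E d.
½mv_f² = ½mv₀² + |q|Ed = ½(9.109×10⁻³¹)(1.42×10⁴)² + (1.602×10⁻¹⁹)(2040)(0.0106) ≈ 9.184×10⁻²³ J + 3.464×10⁻¹⁸ J ≈ 3.464×10⁻¹⁸ J.
v_f = √(2·3.464×10⁻¹⁸/9.109×10⁻³¹) ≈ 2.76×10⁶ m/s.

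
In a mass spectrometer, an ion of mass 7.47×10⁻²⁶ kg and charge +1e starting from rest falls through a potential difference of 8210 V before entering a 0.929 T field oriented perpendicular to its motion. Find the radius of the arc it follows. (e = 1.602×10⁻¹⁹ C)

r ≈ 0.0942 m

Acceleration: |q|V = ½mv² ⇒ v = √(2|q|V/m) = √(2·1.602×10⁻¹⁹·8210/7.47×10⁻²⁶) ≈ 1.877×10⁵ m/s.
In the field: r = mv/(|q|B) = (7.47×10⁻²⁶)(1.877×10⁵)/((1.602×10⁻¹⁹)(0.929)) ≈ 0.0942 m.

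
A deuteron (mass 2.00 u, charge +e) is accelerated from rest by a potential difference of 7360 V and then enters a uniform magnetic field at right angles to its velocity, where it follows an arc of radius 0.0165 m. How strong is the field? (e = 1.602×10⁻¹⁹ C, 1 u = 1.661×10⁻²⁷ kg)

B ≈ 1.06 T

v = √(2|q|V/m) = √(2·1.602×10⁻¹⁹·7360/3.322×10⁻²⁷) ≈ 8.425×10⁵ m/s.
B = mv/(|q|r) = (3.322×10⁻²⁷)(8.425×10⁵)/((1.602×10⁻¹⁹)(0.0165)) ≈ 1.06 T.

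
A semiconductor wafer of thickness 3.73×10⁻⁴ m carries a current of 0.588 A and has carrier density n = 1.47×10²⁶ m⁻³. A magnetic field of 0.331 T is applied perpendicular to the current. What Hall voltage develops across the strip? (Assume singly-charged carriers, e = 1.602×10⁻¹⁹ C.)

V_H ≈ 2.22×10⁻⁵ V

V_H = IB/(n e t).
V_H = (0.588)(0.331)/((1.47×10²⁶)(1.602×10⁻¹⁹)(3.73×10⁻⁴)) ≈ 2.22×10⁻⁵ V.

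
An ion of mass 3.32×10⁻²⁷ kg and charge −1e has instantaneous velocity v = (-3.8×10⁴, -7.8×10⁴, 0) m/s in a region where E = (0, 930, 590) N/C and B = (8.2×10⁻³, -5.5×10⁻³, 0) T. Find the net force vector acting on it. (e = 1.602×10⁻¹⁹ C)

v×B = (0, 0, 849) N/C.
E + v×B = (0, 930, 1440) N/C.
F = q(E + v×B) = (−1.602×10⁻¹⁹ C)·(0, 930, 1440) = (0, -1.49×10⁻¹⁶, -2.30×10⁻¹⁶) N.

F ≈ (0, -1.49×10⁻¹⁶, -2.30×10⁻¹⁶) N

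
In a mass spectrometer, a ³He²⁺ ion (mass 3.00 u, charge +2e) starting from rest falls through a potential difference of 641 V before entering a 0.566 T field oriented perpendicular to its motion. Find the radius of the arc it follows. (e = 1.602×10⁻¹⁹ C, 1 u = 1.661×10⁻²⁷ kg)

Acceleration: |q|V = ½mv² ⇒ v = √(2|q|V/m) = √(2·3.204×10⁻¹⁹·641/4.983×10⁻²⁷) ≈ 2.871×10⁵ m/s.
In the field: r = mv/(|q|B) = (4.983×10⁻²⁷)(2.871×10⁵)/((3.204×10⁻¹⁹)(0.566)) ≈ 7.89×10⁻³ m.

r ≈ 7.89×10⁻³ m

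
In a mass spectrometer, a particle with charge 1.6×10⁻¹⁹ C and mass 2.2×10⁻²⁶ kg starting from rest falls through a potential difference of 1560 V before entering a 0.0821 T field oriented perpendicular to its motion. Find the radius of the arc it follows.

r ≈ 0.252 m

Acceleration: |q|V = ½mv² ⇒ v = √(2|q|V/m) = √(2·1.6×10⁻¹⁹·1560/2.2×10⁻²⁶) ≈ 1.506×10⁵ m/s.
In the field: r = mv/(|q|B) = (2.2×10⁻²⁶)(1.506×10⁵)/((1.6×10⁻¹⁹)(0.0821)) ≈ 0.252 m.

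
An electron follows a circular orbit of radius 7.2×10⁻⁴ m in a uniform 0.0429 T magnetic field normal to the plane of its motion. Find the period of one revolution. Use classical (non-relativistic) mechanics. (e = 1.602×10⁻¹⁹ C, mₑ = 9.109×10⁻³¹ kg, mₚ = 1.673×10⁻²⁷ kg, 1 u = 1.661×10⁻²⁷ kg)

T ≈ 8.33×10⁻¹⁰ s

The cyclotron period depends only on m, q, B: T = 2πm/(|q|B).
T = 2π(9.109×10⁻³¹)/((1.602×10⁻¹⁹)(0.0429)) ≈ 8.33×10⁻¹⁰ s.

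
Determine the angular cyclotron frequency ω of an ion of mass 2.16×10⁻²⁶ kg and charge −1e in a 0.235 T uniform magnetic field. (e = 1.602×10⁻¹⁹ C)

ω ≈ 1.74×10⁶ rad/s

ω = |q|B/m.
ω = (1.602×10⁻¹⁹)(0.235)/2.16×10⁻²⁶ ≈ 1.74×10⁶ rad/s.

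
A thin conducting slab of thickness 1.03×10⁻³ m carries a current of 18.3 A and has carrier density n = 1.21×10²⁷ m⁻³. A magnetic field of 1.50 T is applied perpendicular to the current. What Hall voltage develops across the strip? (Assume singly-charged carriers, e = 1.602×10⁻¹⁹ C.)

V_H ≈ 1.37×10⁻⁴ V

V_H = IB/(n e t).
V_H = (18.3)(1.50)/((1.21×10²⁷)(1.602×10⁻¹⁹)(1.03×10⁻³)) ≈ 1.37×10⁻⁴ V.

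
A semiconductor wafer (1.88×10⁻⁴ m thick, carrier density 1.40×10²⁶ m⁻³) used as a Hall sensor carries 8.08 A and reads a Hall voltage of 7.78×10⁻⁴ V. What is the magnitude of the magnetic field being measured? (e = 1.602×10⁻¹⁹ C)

B ≈ 0.406 T

From V_H = IB/(n e t), B = V_H n e t / I.
B = (7.78×10⁻⁴)(1.40×10²⁶)(1.602×10⁻¹⁹)(1.88×10⁻⁴)/8.08 ≈ 0.406 T.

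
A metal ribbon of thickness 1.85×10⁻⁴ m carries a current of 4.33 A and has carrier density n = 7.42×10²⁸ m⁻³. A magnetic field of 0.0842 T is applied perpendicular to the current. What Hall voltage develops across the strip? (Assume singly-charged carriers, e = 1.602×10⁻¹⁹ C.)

V_H = IB/(n e t).
V_H = (4.33)(0.0842)/((7.42×10²⁸)(1.602×10⁻¹⁹)(1.85×10⁻⁴)) ≈ 1.66×10⁻⁷ V.

V_H ≈ 1.66×10⁻⁷ V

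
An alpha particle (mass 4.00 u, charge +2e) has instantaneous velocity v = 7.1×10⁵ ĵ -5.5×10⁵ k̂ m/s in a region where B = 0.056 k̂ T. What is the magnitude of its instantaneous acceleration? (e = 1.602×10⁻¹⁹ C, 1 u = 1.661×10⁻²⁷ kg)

|a| ≈ 1.92×10¹² m/s²

v×B = (3.98×10⁴, 0, 0) N/C.
F = q v×B = (3.204×10⁻¹⁹ C)·(3.98×10⁴, 0, 0) = (1.27×10⁻¹⁴, 0, 0) N.
|a| = |F|/m = 1.274×10⁻¹⁴/6.644×10⁻²⁷ ≈ 1.92×10¹² m/s².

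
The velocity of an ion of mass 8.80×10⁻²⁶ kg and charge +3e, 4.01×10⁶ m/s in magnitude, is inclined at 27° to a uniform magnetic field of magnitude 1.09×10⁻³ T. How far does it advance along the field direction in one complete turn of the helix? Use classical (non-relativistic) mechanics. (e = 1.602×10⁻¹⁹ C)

v∥ = v cosθ = 4.01×10⁶·cos27° ≈ 3.573×10⁶ m/s.
T = 2πm/(|q|B) = 2π(8.80×10⁻²⁶)/((4.806×10⁻¹⁹)(1.09×10⁻³)) ≈ 1.055×10⁻³ s.
pitch = v∥ T = (3.573×10⁶)(1.055×10⁻³) ≈ 3770 m.

p ≈ 3770 m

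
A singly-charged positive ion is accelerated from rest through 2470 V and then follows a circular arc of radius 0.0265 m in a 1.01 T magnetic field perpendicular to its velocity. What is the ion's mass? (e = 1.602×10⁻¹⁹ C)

m ≈ 2.32×10⁻²⁶ kg

Combine |q|V = ½mv² and r = mv/(|q|B): eliminate v to get m = qB²r²/(2V).
m = (1.602×10⁻¹⁹)(1.01)²(0.0265)²/(2·2470) ≈ 2.32×10⁻²⁶ kg.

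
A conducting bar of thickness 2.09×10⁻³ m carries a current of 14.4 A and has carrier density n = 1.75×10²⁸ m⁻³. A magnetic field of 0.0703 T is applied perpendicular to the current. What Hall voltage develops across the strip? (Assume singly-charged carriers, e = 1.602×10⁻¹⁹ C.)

V_H ≈ 1.73×10⁻⁷ V

V_H = IB/(n e t).
V_H = (14.4)(0.0703)/((1.75×10²⁸)(1.602×10⁻¹⁹)(2.09×10⁻³)) ≈ 1.73×10⁻⁷ V.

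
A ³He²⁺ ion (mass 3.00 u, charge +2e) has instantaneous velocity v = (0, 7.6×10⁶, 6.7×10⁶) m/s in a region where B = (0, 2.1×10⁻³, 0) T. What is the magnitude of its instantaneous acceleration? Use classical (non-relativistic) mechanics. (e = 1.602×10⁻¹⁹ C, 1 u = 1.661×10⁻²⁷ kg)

v×B = (-1.41×10⁴, 0, 0) N/C.
F = q v×B = (3.204×10⁻¹⁹ C)·(-1.41×10⁴, 0, 0) = (-4.51×10⁻¹⁵, 0, 0) N.
|a| = |F|/m = 4.508×10⁻¹⁵/4.983×10⁻²⁷ ≈ 9.05×10¹¹ m/s².

|a| ≈ 9.05×10¹¹ m/s²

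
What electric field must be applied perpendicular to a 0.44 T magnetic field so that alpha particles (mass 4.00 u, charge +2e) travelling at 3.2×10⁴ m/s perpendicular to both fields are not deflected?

E = 1.4×10⁴ V/m

For straight-line motion qE = qvB, so E = vB.
E = 3.2×10⁴ × 0.44 = 1.4×10⁴ V/m.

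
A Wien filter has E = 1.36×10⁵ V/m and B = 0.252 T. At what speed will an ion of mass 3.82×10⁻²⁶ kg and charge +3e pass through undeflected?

v = 5.40×10⁵ m/s

Zero net Lorentz force requires |qE| = |q v×B|, i.e. E = vB.
v = E/B = 1.36×10⁵/0.252 = 5.40×10⁵ m/s.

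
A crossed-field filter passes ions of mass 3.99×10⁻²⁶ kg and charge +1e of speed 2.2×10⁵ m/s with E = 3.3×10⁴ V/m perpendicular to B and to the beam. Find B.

B = 0.15 T

Balance of forces in the selector: qE = qvB ⇒ B = E/v.
B = 3.3×10⁴/2.2×10⁵ = 0.15 T.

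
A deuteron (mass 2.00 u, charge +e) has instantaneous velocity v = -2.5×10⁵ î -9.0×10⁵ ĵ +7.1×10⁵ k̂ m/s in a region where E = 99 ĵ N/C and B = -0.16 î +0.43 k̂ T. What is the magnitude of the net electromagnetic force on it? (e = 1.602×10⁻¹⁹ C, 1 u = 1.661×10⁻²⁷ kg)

v×B = (-3.87×10⁵, -6100, -1.44×10⁵) N/C.
E + v×B = (-3.87×10⁵, -6000, -1.44×10⁵) N/C.
F = q(E + v×B) = (1.602×10⁻¹⁹ C)·(-3.87×10⁵, -6000, -1.44×10⁵) = (-6.20×10⁻¹⁴, -9.61×10⁻¹⁶, -2.31×10⁻¹⁴) N.
|F| = 6.62×10⁻¹⁴ N.

|F| ≈ 6.62×10⁻¹⁴ N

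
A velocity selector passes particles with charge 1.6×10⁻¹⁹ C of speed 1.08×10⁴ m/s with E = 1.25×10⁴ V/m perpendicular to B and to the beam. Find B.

B = 1.16 T

Balance of forces in the selector: qE = qvB ⇒ B = E/v.
B = 1.25×10⁴/1.08×10⁴ = 1.16 T.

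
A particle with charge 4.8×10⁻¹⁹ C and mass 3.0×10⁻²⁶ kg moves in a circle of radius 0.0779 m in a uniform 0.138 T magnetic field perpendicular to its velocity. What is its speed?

v ≈ 1.72×10⁵ m/s

From |q|vB = mv²/r, v = |q|Br/m.
v = (4.8×10⁻¹⁹)(0.138)(0.0779)/3.0×10⁻²⁶ ≈ 1.72×10⁵ m/s.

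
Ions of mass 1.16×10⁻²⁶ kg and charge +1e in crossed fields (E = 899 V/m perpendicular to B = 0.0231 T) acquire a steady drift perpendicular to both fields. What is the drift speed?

v_d ≈ 3.89×10⁴ m/s

The E×B drift speed is v_d = E/B.
v_d = 899/0.0231 = 3.89×10⁴ m/s.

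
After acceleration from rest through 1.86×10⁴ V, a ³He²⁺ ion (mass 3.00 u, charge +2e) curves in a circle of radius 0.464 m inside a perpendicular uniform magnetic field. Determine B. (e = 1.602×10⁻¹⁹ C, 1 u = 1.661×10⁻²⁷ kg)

B ≈ 0.0518 T

v = √(2|q|V/m) = √(2·3.204×10⁻¹⁹·1.86×10⁴/4.983×10⁻²⁷) ≈ 1.547×10⁶ m/s.
B = mv/(|q|r) = (4.983×10⁻²⁷)(1.547×10⁶)/((3.204×10⁻¹⁹)(0.464)) ≈ 0.0518 T.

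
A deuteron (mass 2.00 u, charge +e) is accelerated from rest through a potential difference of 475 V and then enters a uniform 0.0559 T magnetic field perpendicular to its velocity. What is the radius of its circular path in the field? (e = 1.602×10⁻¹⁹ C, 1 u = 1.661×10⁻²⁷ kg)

Acceleration: |q|V = ½mv² ⇒ v = √(2|q|V/m) = √(2·1.602×10⁻¹⁹·475/3.322×10⁻²⁷) ≈ 2.140×10⁵ m/s.
In the field: r = mv/(|q|B) = (3.322×10⁻²⁷)(2.140×10⁵)/((1.602×10⁻¹⁹)(0.0559)) ≈ 0.0794 m.

r ≈ 0.0794 m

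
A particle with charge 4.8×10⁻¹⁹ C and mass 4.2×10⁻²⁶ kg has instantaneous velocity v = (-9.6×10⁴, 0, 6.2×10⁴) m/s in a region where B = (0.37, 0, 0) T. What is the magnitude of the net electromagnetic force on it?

|F| ≈ 1.10×10⁻¹⁴ N

v×B = (0, 2.29×10⁴, 0) N/C.
F = q v×B = (4.8×10⁻¹⁹ C)·(0, 2.29×10⁴, 0) = (0, 1.10×10⁻¹⁴, 0) N.
|F| = 1.10×10⁻¹⁴ N.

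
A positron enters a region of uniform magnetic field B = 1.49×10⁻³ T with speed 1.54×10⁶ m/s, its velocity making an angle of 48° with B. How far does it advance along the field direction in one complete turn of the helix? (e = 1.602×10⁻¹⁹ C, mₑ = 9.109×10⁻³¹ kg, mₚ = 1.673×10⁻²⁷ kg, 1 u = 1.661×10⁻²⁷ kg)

v∥ = v cosθ = 1.54×10⁶·cos48° ≈ 1.030×10⁶ m/s.
T = 2πm/(|q|B) = 2π(9.109×10⁻³¹)/((1.602×10⁻¹⁹)(1.49×10⁻³)) ≈ 2.398×10⁻⁸ s.
pitch = v∥ T = (1.030×10⁶)(2.398×10⁻⁸) ≈ 0.0247 m.

p ≈ 0.0247 m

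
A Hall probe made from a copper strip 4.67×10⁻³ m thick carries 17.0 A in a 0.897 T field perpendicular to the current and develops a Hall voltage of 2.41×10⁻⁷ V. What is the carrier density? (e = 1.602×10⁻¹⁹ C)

n ≈ 8.46×10²⁸ m⁻³

From V_H = IB/(n e t), n = IB/(V_H e t).
n = (17.0)(0.897)/((2.41×10⁻⁷)(1.602×10⁻¹⁹)(4.67×10⁻³)) ≈ 8.46×10²⁸ m⁻³.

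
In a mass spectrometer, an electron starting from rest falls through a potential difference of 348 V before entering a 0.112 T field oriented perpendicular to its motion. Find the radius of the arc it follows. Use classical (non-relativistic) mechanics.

Acceleration: |q|V = ½mv² ⇒ v = √(2|q|V/m) = √(2·1.602×10⁻¹⁹·348/9.109×10⁻³¹) ≈ 1.106×10⁷ m/s.
In the field: r = mv/(|q|B) = (9.109×10⁻³¹)(1.106×10⁷)/((1.602×10⁻¹⁹)(0.112)) ≈ 5.62×10⁻⁴ m.

r ≈ 5.62×10⁻⁴ m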